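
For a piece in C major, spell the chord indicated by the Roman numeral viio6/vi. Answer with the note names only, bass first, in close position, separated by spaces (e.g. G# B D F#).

The slash marks an applied leading-tone chord: viio of vi. In C major, vi is A, so the leading tone to it is G#, a half step below.
Building a diminished triad on G# gives G#-B-D.
The figured bass 6 indicates first inversion, placing the third (B) in the bass: B-D-G#.

B D G#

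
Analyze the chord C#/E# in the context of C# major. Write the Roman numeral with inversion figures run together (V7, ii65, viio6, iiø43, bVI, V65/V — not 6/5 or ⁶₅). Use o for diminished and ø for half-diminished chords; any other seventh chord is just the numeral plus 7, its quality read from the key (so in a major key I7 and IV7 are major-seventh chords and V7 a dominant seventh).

I6

Stacked in thirds the chord is C#-E#-G#: a major triad on C#.
C# is scale degree 1 in C# major, and a major triad on that degree is written I.
With E# in the bass the chord is in first inversion, so the figured bass is 6.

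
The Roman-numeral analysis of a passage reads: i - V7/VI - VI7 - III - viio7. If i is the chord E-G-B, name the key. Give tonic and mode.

The chord Em is a minor triad rooted on E; its label is i.
If E is scale degree 1 and the mode makes that degree carry a minor triad, the tonic is E and the mode is minor.

E minor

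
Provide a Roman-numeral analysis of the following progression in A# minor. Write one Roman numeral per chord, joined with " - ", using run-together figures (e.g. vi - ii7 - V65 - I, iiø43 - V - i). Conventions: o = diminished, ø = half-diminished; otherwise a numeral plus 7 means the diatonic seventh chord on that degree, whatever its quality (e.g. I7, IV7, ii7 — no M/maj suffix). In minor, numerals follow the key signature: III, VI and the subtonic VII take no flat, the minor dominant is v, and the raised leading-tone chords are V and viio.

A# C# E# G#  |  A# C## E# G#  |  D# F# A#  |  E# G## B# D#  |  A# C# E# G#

i7 - V7/iv - iv - V7 - i7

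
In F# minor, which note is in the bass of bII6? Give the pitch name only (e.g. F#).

bII in F# minor has root G; the chord is G-B-D.
The figure 6 means first inversion — the third is in the bass.

B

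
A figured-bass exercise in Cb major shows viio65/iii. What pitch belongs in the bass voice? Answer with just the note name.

The applied chord viio65/iii is rooted on D: D-F-Ab-Cb.
The figure 65 means first inversion — the third is in the bass.

F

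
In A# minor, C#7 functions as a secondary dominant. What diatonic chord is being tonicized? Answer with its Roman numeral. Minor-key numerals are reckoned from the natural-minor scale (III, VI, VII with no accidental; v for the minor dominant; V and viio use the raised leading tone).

VI

The chord is a dominant seventh chord on C#.
A dominant resolves down a perfect fifth: C# → F#. In A# minor, F# is scale degree 6, i.e. VI.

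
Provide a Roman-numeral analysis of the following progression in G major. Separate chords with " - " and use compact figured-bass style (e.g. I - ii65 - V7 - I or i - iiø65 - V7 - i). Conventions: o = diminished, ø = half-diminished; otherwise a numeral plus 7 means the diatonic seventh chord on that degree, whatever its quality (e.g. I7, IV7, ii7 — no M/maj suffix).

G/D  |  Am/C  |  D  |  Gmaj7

I64 - ii6 - V - I7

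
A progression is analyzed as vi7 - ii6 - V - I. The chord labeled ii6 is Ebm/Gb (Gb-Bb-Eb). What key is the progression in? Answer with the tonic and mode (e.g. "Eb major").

The chord Ebm/Gb is a minor triad rooted on Eb; its label is ii6.
Counting down one scale step from Eb places the tonic on Db; a minor triad on degree 2 is diatonic only in major.

Db major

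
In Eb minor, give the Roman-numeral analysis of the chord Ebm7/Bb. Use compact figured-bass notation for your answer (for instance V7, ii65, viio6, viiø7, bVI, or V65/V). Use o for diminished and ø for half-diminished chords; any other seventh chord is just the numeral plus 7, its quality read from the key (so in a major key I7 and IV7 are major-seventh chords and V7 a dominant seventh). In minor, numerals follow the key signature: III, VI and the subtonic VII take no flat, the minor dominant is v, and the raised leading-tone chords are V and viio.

Stacked in thirds the chord is Eb-Gb-Bb-Db: a minor seventh chord on Eb.
Eb is scale degree 1 in Eb minor, and a minor seventh chord on that degree is written i7.
With Bb in the bass the chord is in second inversion, so the figured bass is 43.

i43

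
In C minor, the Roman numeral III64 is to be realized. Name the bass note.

III in C minor has root Eb; the chord is Eb-G-Bb.
The figure 64 means second inversion — the fifth is in the bass.

Bb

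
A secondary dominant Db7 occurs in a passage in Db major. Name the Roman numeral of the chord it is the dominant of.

IV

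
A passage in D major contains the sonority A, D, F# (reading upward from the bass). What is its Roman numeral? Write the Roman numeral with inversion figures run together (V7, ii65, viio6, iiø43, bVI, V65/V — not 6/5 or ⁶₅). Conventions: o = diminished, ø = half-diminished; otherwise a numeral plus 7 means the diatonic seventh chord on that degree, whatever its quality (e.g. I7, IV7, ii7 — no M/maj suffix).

The pitches D-F#-A form a major triad rooted on D.
D is scale degree 1 in D major, and a major triad on that degree is written I.
With A in the bass the chord is in second inversion, so the figured bass is 64.

I64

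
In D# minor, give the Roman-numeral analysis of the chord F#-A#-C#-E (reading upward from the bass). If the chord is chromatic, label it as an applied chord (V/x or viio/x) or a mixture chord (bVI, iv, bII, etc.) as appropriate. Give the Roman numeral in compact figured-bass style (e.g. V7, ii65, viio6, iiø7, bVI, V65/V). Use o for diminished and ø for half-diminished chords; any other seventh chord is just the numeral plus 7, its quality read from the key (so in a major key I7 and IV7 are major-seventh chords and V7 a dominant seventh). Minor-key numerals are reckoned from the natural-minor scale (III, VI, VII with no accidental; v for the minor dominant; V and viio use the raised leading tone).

V7/VI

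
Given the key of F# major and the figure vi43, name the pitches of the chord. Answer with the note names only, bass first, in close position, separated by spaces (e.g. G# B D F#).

The numeral's case and figure indicate a minor seventh chord. In F# major its root, the submediant, is D#.
Stacking thirds from D# gives D#-F#-A#-C#.
The figured bass 43 indicates second inversion, placing the fifth (A#) in the bass: A#-C#-D#-F#.

A# C# D# F#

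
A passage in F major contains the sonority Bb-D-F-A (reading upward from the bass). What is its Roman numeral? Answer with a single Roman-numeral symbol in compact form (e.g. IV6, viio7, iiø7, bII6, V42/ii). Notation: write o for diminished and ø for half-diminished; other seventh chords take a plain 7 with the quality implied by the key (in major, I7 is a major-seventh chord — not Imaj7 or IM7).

IV7

The pitches Bb-D-F-A form a major seventh chord rooted on Bb.
Bb is scale degree 4 in F major, and a major seventh chord on that degree is written IV7.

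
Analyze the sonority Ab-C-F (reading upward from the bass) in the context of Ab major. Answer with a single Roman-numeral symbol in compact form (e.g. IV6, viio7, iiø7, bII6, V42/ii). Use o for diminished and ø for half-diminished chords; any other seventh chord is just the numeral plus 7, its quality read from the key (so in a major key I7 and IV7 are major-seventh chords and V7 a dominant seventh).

The pitches F-Ab-C form a minor triad rooted on F.
In Ab major, F is the submediant; the diatonic minor triad there is vi.
With Ab in the bass the chord is in first inversion, so the figured bass is 6.

vi6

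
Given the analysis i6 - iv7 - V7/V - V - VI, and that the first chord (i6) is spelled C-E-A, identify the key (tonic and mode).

The anchor chord is a minor triad on A, labeled i6.
If A is scale degree 1 and the mode makes that degree carry a minor triad, the tonic is A and the mode is minor.

A minor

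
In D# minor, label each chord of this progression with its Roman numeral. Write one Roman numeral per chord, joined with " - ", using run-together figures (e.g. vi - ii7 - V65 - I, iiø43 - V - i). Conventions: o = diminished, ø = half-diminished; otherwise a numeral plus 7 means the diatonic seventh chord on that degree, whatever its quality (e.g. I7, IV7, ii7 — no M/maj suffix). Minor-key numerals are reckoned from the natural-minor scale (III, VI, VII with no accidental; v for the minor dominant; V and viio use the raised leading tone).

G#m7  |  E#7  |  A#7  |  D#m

iv7 - V7/V - V7 - i

G#m7: root G# is the subdominant; minor seventh chord there is iv7.
E#7 is the secondary dominant of V (dominant seventh chord on E#): V7/V.
A#7: dominant seventh chord on A# = scale degree 5 → V7.
D#m: minor triad on D# = scale degree 1 → i.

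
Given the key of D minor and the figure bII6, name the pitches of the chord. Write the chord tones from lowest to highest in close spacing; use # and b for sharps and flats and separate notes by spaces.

G Bb Eb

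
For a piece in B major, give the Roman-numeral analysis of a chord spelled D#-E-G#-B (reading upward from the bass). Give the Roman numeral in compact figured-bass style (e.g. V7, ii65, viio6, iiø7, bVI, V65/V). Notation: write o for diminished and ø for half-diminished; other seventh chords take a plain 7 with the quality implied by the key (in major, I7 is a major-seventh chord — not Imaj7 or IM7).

The pitches E-G#-B-D# form a major seventh chord rooted on E.
E is scale degree 4 in B major, and a major seventh chord on that degree is written IV7.
With D# in the bass the chord is in third inversion, so the figured bass is 42.

IV42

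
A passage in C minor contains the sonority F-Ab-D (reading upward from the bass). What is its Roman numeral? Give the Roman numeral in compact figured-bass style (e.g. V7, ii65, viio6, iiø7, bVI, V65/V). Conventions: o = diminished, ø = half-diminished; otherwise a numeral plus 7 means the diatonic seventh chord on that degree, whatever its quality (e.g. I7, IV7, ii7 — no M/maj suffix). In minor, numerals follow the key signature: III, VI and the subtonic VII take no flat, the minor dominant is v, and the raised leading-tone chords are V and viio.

Stacked in thirds the chord is D-F-Ab: a diminished triad on D.
In C minor, D is the supertonic; the diatonic diminished triad there is iio.
With F in the bass the chord is in first inversion, so the figured bass is 6.

iio6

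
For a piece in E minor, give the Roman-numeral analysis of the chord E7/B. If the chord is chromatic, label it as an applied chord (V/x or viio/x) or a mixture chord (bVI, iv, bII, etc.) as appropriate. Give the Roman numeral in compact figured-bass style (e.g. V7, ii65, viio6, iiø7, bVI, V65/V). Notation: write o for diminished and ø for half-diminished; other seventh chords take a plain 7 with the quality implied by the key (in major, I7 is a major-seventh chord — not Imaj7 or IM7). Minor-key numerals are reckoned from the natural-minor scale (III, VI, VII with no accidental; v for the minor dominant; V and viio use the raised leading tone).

V43/iv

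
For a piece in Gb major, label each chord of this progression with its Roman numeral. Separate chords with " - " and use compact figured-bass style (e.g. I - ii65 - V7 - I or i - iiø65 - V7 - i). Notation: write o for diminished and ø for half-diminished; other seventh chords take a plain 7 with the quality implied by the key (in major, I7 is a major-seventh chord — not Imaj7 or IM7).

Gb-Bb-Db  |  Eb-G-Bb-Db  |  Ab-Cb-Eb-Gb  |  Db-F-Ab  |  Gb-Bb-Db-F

Gb-Bb-Db: root Gb is the tonic; major triad there is I.
Eb-G-Bb-Db: a dominant seventh chord on Eb, the applied dominant of ii → V7/ii.
Ab-Cb-Eb-Gb: root Ab is the supertonic; minor seventh chord there is ii7.
Db-F-Ab: major triad on Db = scale degree 5 → V.
Gb-Bb-Db-F has root Gb, degree 1 in Gb major, so I7.

I - V7/ii - ii7 - V - I7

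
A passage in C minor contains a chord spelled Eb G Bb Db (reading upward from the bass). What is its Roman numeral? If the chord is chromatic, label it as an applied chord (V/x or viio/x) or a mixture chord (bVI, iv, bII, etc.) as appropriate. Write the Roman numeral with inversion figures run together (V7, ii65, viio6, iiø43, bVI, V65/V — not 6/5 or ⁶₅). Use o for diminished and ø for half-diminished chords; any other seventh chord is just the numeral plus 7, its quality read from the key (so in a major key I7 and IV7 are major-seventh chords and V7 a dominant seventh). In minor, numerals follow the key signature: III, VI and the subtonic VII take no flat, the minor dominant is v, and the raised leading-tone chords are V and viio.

The pitches Eb-G-Bb-Db form a dominant seventh chord rooted on Eb.
Eb is not a diatonic chord root with this quality in C minor, but it lies a perfect fifth above Ab (VI), so the chord functions as an applied dominant of VI.

V7/VI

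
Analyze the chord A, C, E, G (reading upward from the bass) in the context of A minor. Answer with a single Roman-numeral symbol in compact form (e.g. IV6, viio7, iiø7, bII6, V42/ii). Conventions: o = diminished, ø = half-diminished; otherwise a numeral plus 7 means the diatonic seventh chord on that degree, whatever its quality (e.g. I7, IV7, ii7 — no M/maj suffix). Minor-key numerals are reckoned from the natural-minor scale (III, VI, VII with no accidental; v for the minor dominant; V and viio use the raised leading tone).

i7

Stacked in thirds the chord is A-C-E-G: a minor seventh chord on A.
A is scale degree 1 in A minor, and a minor seventh chord on that degree is written i7.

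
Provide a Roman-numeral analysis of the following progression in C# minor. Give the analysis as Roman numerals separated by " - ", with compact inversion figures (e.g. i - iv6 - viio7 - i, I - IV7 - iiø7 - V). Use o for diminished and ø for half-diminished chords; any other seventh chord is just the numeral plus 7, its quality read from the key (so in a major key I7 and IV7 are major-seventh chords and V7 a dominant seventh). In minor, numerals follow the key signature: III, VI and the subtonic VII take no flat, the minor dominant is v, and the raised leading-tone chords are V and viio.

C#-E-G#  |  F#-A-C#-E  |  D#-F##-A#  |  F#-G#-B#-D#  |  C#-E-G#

C#-E-G# has root C#, degree 1 in C# minor, so i.
F#-A-C#-E has root F#, degree 4 in C# minor, so iv7.
D#-F##-A# is the secondary dominant of V (major triad on D#): V/V.
F#-G#-B#-D# has root G#, degree 5 in C# minor, so V42.
C#-E-G#: minor triad on C# = scale degree 1 → i.

i - iv7 - V/V - V42 - i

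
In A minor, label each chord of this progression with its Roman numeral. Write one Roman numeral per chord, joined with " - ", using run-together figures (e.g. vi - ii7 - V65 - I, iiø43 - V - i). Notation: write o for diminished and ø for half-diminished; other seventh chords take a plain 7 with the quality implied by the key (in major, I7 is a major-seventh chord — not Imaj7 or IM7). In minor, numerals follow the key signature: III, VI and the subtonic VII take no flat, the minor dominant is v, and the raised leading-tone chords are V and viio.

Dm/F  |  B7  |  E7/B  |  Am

iv6 - V7/V - V43 - i

Dm/F: minor triad on D = scale degree 4 → iv6.
B7: a dominant seventh chord on B, the applied dominant of V → V7/V.
E7/B: dominant seventh chord on E = scale degree 5 → V43.
Am: minor triad on A = scale degree 1 → i.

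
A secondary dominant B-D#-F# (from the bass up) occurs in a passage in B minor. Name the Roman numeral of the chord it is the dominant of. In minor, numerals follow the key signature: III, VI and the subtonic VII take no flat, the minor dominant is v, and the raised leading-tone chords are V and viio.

The chord is a major triad on B.
A dominant resolves down a perfect fifth: B → E. In B minor, E is scale degree 4, i.e. iv.

iv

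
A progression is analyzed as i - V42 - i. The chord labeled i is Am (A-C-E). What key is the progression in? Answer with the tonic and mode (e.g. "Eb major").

i is given as A-C-E — a minor triad with root A.
If A is scale degree 1 and the mode makes that degree carry a minor triad, the tonic is A and the mode is minor.

A minor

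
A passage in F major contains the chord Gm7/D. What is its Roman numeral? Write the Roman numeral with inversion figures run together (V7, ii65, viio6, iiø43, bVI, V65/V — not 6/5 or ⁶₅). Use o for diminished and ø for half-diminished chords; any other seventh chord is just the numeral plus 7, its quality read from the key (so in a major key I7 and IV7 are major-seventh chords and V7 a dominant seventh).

ii43

The pitches G-Bb-D-F form a minor seventh chord rooted on G.
In F major, G is the supertonic; the diatonic minor seventh chord there is ii7.
With D in the bass the chord is in second inversion, so the figured bass is 43.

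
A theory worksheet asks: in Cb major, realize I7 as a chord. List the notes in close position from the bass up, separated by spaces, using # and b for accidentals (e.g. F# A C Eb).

Cb Eb Gb Bb

The numeral's case and figure indicate a major seventh chord. In Cb major its root, scale degree 1, is Cb.
Stacking thirds from Cb gives Cb-Eb-Gb-Bb.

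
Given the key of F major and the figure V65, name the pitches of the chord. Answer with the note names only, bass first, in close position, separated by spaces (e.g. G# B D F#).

E G Bb C

In F major, the fifth degree is C, and the diatonic chord built there is a dominant seventh chord.
Stacking thirds from C gives C-E-G-Bb.
The figured bass 65 indicates first inversion, placing the third (E) in the bass: E-G-Bb-C.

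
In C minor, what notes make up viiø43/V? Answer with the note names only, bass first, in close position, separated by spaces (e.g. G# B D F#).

C E F# A

viiø43/V is a secondary leading-tone chord. The target V is G in C minor; the applied chord is rooted a semitone below, on F#.
Building a half-diminished seventh chord on F# gives F#-A-C-E.
The figured bass 43 indicates second inversion, placing the fifth (C) in the bass: C-E-F#-A.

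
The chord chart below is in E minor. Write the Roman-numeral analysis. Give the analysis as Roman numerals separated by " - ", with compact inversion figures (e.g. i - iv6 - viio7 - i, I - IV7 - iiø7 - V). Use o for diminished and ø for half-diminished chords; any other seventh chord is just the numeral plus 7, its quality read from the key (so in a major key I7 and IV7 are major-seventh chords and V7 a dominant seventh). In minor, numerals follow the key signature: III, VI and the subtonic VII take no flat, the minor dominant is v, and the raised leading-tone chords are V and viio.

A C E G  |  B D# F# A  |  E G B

A-C-E-G: minor seventh chord on A = scale degree 4 → iv7.
B-D#-F#-A: root B is the dominant; dominant seventh chord there is V7.
E-G-B: minor triad on E = scale degree 1 → i.

iv7 - V7 - i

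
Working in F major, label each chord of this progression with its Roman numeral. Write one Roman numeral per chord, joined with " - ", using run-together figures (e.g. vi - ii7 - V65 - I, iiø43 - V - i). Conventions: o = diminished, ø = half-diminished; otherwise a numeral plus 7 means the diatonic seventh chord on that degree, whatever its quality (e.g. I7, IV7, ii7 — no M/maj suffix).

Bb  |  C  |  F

Bb has root Bb, degree 4 in F major, so IV.
C: major triad on C = scale degree 5 → V.
F: major triad on F = scale degree 1 → I.

IV - V - I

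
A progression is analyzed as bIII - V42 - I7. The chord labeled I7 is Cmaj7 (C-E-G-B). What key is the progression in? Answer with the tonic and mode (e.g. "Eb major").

C major

I7 is given as C-E-G-B — a major seventh chord with root C.
If C is scale degree 1 and the mode makes that degree carry a major seventh chord, the tonic is C and the mode is major.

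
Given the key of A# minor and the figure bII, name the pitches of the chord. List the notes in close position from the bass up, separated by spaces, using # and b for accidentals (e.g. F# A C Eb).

B D# F#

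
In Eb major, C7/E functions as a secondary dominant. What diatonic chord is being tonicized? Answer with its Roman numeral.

ii

The chord is a dominant seventh chord on C.
A dominant resolves down a perfect fifth: C → F. In Eb major, F is scale degree 2, i.e. ii.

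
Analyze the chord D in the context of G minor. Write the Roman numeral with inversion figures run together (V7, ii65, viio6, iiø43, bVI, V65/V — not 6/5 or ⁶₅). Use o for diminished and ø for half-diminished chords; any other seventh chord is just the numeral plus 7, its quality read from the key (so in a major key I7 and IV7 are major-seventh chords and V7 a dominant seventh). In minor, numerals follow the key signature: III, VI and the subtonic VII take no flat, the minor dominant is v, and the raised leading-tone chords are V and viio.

V

The pitches D-F#-A form a major triad rooted on D.
In G minor, D is the dominant; the diatonic major triad there is V.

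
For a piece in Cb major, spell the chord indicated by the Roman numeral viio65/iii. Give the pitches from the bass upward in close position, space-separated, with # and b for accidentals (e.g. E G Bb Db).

F Ab Cb D

viio65/iii is a secondary leading-tone chord. The target iii is Eb in Cb major; the applied chord is rooted a semitone below, on D.
Building a fully diminished seventh chord on D gives D-F-Ab-Cb.
The figured bass 65 indicates first inversion, placing the third (F) in the bass: F-Ab-Cb-D.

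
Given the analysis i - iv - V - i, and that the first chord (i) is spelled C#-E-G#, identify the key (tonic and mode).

The anchor chord is a minor triad on C#, labeled i.
If C# is scale degree 1 and the mode makes that degree carry a minor triad, the tonic is C# and the mode is minor.

C# minor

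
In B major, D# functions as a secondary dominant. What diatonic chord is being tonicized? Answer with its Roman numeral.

vi

The chord is a major triad on D#.
A dominant resolves down a perfect fifth: D# → G#. In B major, G# is scale degree 6, i.e. vi.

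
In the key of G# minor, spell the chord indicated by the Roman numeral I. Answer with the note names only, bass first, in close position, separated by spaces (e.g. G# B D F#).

G# B# D#

I is the major tonic (Picardy third), borrowed from the parallel major. In G# minor that root is G#.
So the chord is G#-B#-D#.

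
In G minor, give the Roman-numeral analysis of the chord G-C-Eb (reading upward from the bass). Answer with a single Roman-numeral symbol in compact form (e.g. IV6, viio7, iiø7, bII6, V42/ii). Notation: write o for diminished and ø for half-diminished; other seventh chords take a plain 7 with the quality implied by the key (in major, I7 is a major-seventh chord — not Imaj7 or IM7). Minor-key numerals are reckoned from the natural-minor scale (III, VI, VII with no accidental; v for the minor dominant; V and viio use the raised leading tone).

iv64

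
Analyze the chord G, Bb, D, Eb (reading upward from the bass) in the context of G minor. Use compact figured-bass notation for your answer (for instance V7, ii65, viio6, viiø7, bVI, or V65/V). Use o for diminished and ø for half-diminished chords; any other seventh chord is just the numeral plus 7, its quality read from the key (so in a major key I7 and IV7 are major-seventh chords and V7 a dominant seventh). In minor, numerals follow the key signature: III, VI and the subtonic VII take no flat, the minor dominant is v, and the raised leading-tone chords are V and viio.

VI65

The pitches Eb-G-Bb-D form a major seventh chord rooted on Eb.
In G minor, Eb is the submediant; the diatonic major seventh chord there is VI7.
With G in the bass the chord is in first inversion, so the figured bass is 65.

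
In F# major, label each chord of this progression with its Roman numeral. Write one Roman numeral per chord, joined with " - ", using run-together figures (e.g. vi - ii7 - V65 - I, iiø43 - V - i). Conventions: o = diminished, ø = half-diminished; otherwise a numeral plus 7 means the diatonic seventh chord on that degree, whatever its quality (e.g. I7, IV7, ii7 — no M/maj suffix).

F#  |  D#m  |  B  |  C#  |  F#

I - vi - IV - V - I

F# has root F#, degree 1 in F# major, so I.
D#m has root D#, degree 6 in F# major, so vi.
B: root B is the subdominant; major triad there is IV.
C#: major triad on C# = scale degree 5 → V.
F#: major triad on F# = scale degree 1 → I.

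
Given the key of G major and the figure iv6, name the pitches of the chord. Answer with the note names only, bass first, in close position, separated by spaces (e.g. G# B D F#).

Eb G C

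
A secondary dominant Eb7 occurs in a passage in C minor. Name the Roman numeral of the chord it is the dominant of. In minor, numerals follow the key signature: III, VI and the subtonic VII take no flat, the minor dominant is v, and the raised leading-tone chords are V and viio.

VI

The chord is a dominant seventh chord on Eb.
A dominant resolves down a perfect fifth: Eb → Ab. In C minor, Ab is scale degree 6, i.e. VI.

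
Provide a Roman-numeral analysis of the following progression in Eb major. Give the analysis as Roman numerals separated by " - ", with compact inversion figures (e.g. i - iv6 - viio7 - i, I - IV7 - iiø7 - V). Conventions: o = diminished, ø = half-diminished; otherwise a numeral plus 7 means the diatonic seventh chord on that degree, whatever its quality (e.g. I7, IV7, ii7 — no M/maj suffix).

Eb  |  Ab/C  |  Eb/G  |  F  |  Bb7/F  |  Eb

I - IV6 - I6 - V/V - V43 - I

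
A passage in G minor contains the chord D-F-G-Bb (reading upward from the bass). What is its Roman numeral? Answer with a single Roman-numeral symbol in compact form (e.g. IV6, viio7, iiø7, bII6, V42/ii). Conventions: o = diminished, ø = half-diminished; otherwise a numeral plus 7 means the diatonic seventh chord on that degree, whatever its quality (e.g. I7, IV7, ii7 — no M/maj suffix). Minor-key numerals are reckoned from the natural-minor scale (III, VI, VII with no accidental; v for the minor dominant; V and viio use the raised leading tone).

i43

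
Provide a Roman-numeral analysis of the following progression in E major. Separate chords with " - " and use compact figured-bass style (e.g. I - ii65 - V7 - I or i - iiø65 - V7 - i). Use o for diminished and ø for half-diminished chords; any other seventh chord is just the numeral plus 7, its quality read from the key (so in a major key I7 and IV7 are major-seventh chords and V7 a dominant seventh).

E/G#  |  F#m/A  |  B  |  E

E/G#: major triad on E = scale degree 1 → I6.
F#m/A has root F#, degree 2 in E major, so ii6.
B: root B is the dominant; major triad there is V.
E has root E, degree 1 in E major, so I.

I6 - ii6 - V - I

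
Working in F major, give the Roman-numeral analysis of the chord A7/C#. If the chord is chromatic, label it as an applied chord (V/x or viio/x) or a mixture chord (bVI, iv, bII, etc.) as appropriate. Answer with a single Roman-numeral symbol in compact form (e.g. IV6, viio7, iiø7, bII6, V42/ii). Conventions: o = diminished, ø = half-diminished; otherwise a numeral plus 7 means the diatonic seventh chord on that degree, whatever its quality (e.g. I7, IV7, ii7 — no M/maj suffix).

V65/vi

The pitches A-C#-E-G form a dominant seventh chord rooted on A.
A is not a diatonic chord root with this quality in F major, but it lies a perfect fifth above D (vi), so the chord functions as an applied dominant of vi.
With C# in the bass the chord is in first inversion, so the figured bass is 65.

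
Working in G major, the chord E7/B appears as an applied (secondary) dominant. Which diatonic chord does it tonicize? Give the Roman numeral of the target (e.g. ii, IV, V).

The chord is a dominant seventh chord on E.
A dominant resolves down a perfect fifth: E → A. In G major, A is scale degree 2, i.e. ii.

ii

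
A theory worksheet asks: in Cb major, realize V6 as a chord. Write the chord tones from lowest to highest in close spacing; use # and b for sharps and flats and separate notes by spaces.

Bb Db Gb

In Cb major, scale degree 5 is Gb, and the diatonic chord built there is a major triad.
Stacking thirds from Gb gives Gb-Bb-Db.
The figured bass 6 indicates first inversion, placing the third (Bb) in the bass: Bb-Db-Gb.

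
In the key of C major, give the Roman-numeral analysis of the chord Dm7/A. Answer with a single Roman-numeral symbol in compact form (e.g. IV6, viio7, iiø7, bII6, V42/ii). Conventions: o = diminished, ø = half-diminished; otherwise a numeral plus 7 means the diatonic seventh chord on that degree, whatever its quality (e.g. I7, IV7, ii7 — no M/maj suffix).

ii43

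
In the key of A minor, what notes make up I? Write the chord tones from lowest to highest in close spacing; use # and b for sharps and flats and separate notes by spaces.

A C# E

I is the major tonic (Picardy third), borrowed from the parallel major. In A minor that root is A.
So the chord is A-C#-E.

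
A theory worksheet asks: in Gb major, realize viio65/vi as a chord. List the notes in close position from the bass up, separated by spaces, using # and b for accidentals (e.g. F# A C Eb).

F Ab Cb D

The slash marks an applied leading-tone chord: viio of vi. In Gb major, vi is Eb, so the leading tone to it is D, a half step below.
Building a fully diminished seventh chord on D gives D-F-Ab-Cb.
The figured bass 65 indicates first inversion, placing the third (F) in the bass: F-Ab-Cb-D.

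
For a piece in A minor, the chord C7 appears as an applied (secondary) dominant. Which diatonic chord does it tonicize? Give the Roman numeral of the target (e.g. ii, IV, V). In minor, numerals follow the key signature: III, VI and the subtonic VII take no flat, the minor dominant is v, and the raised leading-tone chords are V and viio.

VI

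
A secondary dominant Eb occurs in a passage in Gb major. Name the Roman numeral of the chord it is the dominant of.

ii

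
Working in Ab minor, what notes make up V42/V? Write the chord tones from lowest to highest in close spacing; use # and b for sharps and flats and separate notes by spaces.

The slash means an applied dominant: we want the dominant of V. In Ab minor, V is Eb major, and its dominant is built on Bb.
Building a dominant seventh chord on Bb gives Bb-D-F-Ab.
With the 42 figure the chord is in third inversion; from the bass Ab upward in close position it reads Ab-Bb-D-F.

Ab Bb D F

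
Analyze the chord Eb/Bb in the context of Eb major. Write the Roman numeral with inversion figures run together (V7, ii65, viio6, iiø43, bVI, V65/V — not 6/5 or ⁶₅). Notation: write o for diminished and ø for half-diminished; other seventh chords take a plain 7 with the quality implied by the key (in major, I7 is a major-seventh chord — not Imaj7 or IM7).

The pitches Eb-G-Bb form a major triad rooted on Eb.
In Eb major, Eb is the tonic; the diatonic major triad there is I.
With Bb in the bass the chord is in second inversion, so the figured bass is 64.

I64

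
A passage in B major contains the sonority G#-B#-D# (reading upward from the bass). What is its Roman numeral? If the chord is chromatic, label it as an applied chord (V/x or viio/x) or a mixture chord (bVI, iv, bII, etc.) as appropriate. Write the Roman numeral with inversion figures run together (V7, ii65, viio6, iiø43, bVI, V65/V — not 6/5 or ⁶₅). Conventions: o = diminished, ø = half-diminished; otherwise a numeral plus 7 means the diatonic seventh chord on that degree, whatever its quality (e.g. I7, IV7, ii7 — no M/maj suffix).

V/ii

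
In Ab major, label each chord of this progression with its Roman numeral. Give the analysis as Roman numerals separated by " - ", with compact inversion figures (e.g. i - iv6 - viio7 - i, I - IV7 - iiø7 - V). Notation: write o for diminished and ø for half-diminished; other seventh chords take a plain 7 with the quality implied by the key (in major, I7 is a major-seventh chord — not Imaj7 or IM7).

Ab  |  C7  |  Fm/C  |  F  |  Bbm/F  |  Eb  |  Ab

Ab: major triad on Ab = scale degree 1 → I.
C7: a dominant seventh chord on C, the applied dominant of vi → V7/vi.
Fm/C: root F is the submediant; minor triad there is vi64.
F: chromatic; F is V of ii, so V/ii.
Bbm/F has root Bb, degree 2 in Ab major, so ii64.
Eb: root Eb is the dominant; major triad there is V.
Ab: root Ab is the tonic; major triad there is I.

I - V7/vi - vi64 - V/ii - ii64 - V - I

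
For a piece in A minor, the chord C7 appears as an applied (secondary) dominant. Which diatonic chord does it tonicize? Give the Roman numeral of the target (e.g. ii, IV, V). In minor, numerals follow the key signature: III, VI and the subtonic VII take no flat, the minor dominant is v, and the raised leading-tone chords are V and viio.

VI

The chord is a dominant seventh chord on C.
A dominant resolves down a perfect fifth: C → F. In A minor, F is scale degree 6, i.e. VI.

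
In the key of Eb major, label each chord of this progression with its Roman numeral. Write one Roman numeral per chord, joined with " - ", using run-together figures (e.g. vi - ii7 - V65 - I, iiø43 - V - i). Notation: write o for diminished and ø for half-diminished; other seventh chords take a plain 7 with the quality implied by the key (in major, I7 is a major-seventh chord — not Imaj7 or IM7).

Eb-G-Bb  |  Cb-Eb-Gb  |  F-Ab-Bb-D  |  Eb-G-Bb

I - bVI - V43 - I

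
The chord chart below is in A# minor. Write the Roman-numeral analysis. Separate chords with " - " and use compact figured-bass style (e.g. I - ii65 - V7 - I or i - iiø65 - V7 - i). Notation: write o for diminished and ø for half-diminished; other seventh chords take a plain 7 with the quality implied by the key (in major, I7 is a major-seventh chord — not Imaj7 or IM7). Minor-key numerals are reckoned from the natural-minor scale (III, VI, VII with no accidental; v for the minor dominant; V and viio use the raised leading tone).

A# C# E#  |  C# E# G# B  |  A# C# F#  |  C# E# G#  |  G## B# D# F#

i - V7/VI - VI6 - III - viio7

A#-C#-E# has root A#, degree 1 in A# minor, so i.
C#-E#-G#-B is the secondary dominant of VI (dominant seventh chord on C#): V7/VI.
A#-C#-F#: root F# is the submediant; major triad there is VI6.
C#-E#-G#: root C# is the mediant; major triad there is III.
G##-B#-D#-F#: root G## is the leading tone; fully diminished seventh chord there is viio7.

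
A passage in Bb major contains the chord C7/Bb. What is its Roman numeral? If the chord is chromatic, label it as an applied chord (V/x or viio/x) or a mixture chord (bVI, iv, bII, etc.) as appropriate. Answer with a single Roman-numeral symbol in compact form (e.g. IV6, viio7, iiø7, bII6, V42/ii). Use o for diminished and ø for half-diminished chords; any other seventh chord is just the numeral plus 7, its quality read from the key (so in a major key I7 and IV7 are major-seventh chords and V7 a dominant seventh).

The pitches C-E-G-Bb form a dominant seventh chord rooted on C.
C is not a diatonic chord root with this quality in Bb major, but it lies a perfect fifth above F (V), so the chord functions as an applied dominant of V.
With Bb in the bass the chord is in third inversion, so the figured bass is 42.

V42/V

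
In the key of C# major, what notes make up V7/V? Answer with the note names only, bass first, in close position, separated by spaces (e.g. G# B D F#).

D# F## A# C#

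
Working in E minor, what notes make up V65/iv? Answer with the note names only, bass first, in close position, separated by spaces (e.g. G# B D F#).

G# B D E

V65/iv is a secondary dominant — the dominant seventh of iv. iv in E minor is A, so the applied chord's root is E, a perfect fifth above.
Building a dominant seventh chord on E gives E-G#-B-D.
The figured bass 65 indicates first inversion, placing the third (G#) in the bass: G#-B-D-E.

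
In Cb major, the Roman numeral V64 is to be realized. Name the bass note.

V in Cb major has root Gb; the chord is Gb-Bb-Db.
The figure 64 means second inversion — the fifth is in the bass.

Db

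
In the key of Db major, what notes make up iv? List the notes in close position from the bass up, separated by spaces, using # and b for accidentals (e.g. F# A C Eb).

Scale degree 4 in Db major is Gb; here the chord built on it is altered to a minor triad. iv is the minor subdominant, borrowed from the parallel minor.
So the chord is Gb-Bbb-Db.

Gb Bbb Db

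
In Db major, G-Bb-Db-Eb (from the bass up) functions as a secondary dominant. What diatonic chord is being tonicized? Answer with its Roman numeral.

The chord is a dominant seventh chord on Eb.
A dominant resolves down a perfect fifth: Eb → Ab. In Db major, Ab is scale degree 5, i.e. V.

V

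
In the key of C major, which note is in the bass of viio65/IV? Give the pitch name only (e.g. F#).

G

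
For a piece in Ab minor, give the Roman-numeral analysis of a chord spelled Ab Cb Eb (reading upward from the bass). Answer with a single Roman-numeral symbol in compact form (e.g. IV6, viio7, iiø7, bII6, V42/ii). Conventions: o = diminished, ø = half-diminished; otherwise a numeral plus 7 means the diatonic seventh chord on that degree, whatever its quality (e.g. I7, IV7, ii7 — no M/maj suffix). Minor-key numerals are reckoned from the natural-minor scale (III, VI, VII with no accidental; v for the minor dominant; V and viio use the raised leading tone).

i

Stacked in thirds the chord is Ab-Cb-Eb: a minor triad on Ab.
Ab is scale degree 1 in Ab minor, and a minor triad on that degree is written i.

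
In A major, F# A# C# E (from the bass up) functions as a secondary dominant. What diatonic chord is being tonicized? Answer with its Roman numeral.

The chord is a dominant seventh chord on F#.
A dominant resolves down a perfect fifth: F# → B. In A major, B is scale degree 2, i.e. ii.

ii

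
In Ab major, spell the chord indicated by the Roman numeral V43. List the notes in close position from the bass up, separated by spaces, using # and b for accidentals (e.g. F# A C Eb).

Bb Db Eb G

In Ab major, scale degree 5 is Eb, and the diatonic chord built there is a dominant seventh chord.
Stacking thirds from Eb gives Eb-G-Bb-Db.
The figured bass 43 indicates second inversion, placing the fifth (Bb) in the bass: Bb-Db-Eb-G.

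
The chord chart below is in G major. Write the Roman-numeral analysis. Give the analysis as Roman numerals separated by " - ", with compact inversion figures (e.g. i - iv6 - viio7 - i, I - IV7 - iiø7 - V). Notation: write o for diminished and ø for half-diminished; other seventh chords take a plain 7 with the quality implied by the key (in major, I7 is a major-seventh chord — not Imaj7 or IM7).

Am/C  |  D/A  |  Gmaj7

ii6 - V64 - I7

Am/C has root A, degree 2 in G major, so ii6.
D/A: root D is the dominant; major triad there is V64.
Gmaj7: major seventh chord on G = scale degree 1 → I7.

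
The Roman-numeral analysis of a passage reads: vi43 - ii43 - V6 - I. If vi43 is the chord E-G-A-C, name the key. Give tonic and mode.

The chord Am7/E is a minor seventh chord rooted on A; its label is vi43.
Counting down 5 scale steps from A places the tonic on C; a minor seventh chord on degree 6 is diatonic only in major.

C major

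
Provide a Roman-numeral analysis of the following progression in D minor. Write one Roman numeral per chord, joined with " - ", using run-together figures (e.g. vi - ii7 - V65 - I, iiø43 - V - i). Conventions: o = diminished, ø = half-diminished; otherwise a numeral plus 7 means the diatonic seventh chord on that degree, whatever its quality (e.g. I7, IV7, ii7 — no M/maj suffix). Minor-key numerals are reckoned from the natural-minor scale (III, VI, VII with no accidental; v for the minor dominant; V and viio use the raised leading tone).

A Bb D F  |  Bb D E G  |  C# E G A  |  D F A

VI42 - iiø43 - V65 - i

A-Bb-D-F has root Bb, degree 6 in D minor, so VI42.
Bb-D-E-G: root E is the supertonic; half-diminished seventh chord there is iiø43.
C#-E-G-A: root A is the dominant; dominant seventh chord there is V65.
D-F-A: minor triad on D = scale degree 1 → i.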